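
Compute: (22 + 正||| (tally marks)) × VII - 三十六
Convert 正||| (tally marks) → 5 + 3 = 8 (decimal)
Convert VII (Roman numeral) → 5 + 1 + 1 = 7 (decimal)
Convert 三十六 (Chinese numeral) → 3×10 + 6 = 36 (decimal)
Expression in decimal: (22 + 8) × 7 - 36
Parentheses first: 22 + 8 = 30
Multiply: 30 × 7 = 210
Subtract: 210 - 36 = 174
174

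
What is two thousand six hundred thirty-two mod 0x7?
Convert two thousand six hundred thirty-two (English words) → 2×1000 + 6×100 + 32 = 2632 (decimal)
Convert 0x7 (hexadecimal) → 7 (decimal)
Compute 2632 mod 7 = 0
0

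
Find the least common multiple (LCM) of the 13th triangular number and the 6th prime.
Convert the 13th triangular number (triangular index) → 13×14/2 = 91 (decimal)
Convert the 6th prime (prime index) → 13 (decimal)
Compute lcm(91, 13) = 91
91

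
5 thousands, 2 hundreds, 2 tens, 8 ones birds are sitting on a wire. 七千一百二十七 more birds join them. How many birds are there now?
Convert 5 thousands, 2 hundreds, 2 tens, 8 ones (place-value notation) → 5×1000 + 2×100 + 2×10 + 8 = 5228 (decimal)
Convert 七千一百二十七 (Chinese numeral) → 7×1000 + 1×100 + 2×10 + 7 = 7127 (decimal)
Compute 5228 + 7127 = 12355
12355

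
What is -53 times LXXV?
Convert LXXV (Roman numeral) → 50 + 10 + 10 + 5 = 75 (decimal)
Compute -53 × 75 = -3975
-3975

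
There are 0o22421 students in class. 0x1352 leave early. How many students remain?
Convert 0o22421 (octal) → 2×4096 + 2×512 + 4×64 + 2×8 + 1 = 9489 (decimal)
Convert 0x1352 (hexadecimal) → 1×4096 + 3×256 + 5×16 + 2 = 4946 (decimal)
Compute 9489 - 4946 = 4543
4543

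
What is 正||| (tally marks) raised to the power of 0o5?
Convert 正||| (tally marks) → 5 + 3 = 8 (decimal)
Convert 0o5 (octal) → 5 (decimal)
Compute 8 ^ 5 = 32768
32768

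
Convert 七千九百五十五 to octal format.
Convert 七千九百五十五 (Chinese numeral) → 7×1000 + 9×100 + 5×10 + 5 = 7955 (decimal)
Convert 7955 (decimal) → 7955 = 1×4096 + 7×512 + 4×64 + 2×8 + 3 → 0o17423 (octal)
0o17423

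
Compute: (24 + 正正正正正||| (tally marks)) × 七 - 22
Convert 正正正正正||| (tally marks) → 5 + 5 + 5 + 5 + 5 + 3 = 28 (decimal)
Convert 七 (Chinese numeral) → 7 (decimal)
Expression in decimal: (24 + 28) × 7 - 22
Parentheses first: 24 + 28 = 52
Multiply: 52 × 7 = 364
Subtract: 364 - 22 = 342
342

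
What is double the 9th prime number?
The 9th prime number = 23
Compute 23 × 2 = 46
46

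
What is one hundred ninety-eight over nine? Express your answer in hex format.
Convert one hundred ninety-eight (English words) → 1×100 + 98 = 198 (decimal)
Convert nine (English words) → 9 (decimal)
Compute 198 ÷ 9 = 22
Convert 22 (decimal) → 22 = 1×16 + 6 → 0x16 (hexadecimal)
0x16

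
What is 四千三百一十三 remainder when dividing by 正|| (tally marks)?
Convert 四千三百一十三 (Chinese numeral) → 4×1000 + 3×100 + 1×10 + 3 = 4313 (decimal)
Convert 正|| (tally marks) → 5 + 2 = 7 (decimal)
Compute 4313 mod 7 = 1
1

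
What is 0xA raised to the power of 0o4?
Convert 0xA (hexadecimal) → 10 (decimal)
Convert 0o4 (octal) → 4 (decimal)
Compute 10 ^ 4 = 10000
10000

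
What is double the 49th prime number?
The 49th prime number = 227
Compute 227 × 2 = 454
454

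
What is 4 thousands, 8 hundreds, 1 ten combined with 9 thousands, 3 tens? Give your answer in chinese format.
Convert 4 thousands, 8 hundreds, 1 ten (place-value notation) → 4×1000 + 8×100 + 1×10 = 4810 (decimal)
Convert 9 thousands, 3 tens (place-value notation) → 9×1000 + 3×10 = 9030 (decimal)
Compute 4810 + 9030 = 13840
Convert 13840 (decimal) → 13840 = 1×10000 + 3×1000 + 8×100 + 4×10 → 一万三千八百四十 (Chinese numeral)
一万三千八百四十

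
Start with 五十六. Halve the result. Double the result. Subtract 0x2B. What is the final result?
Convert 五十六 (Chinese numeral) → 5×10 + 6 = 56 (decimal)
Start: 56
56 ÷ 2 = 28
28 × 2 = 56
Convert 0x2B (hexadecimal) → 2×16 + 11 = 43 (decimal)
56 - 43 = 13
13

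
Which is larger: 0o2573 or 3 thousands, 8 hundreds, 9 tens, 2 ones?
Convert 0o2573 (octal) → 2×512 + 5×64 + 7×8 + 3 = 1403 (decimal)
Convert 3 thousands, 8 hundreds, 9 tens, 2 ones (place-value notation) → 3×1000 + 8×100 + 9×10 + 2 = 3892 (decimal)
Compare 1403 vs 3892: larger = 3892
3892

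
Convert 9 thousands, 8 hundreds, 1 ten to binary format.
Convert 9 thousands, 8 hundreds, 1 ten (place-value notation) → 9×1000 + 8×100 + 1×10 = 9810 (decimal)
Convert 9810 (decimal) → 9810 = 8192 + 1024 + 512 + 64 + 16 + 2 → 0b10011001010010 (binary)
0b10011001010010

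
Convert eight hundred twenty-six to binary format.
Convert eight hundred twenty-six (English words) → 8×100 + 26 = 826 (decimal)
Convert 826 (decimal) → 826 = 512 + 256 + 32 + 16 + 8 + 2 → 0b1100111010 (binary)
0b1100111010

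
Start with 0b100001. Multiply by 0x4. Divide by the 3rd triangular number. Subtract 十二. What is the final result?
Convert 0b100001 (binary) → 32 + 1 = 33 (decimal)
Start: 33
Convert 0x4 (hexadecimal) → 4 (decimal)
33 × 4 = 132
Convert the 3rd triangular number (triangular index) → 3×4/2 = 6 (decimal)
132 ÷ 6 = 22
Convert 十二 (Chinese numeral) → 1×10 + 2 = 12 (decimal)
22 - 12 = 10
10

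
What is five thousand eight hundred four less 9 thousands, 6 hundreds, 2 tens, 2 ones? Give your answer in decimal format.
Convert five thousand eight hundred four (English words) → 5×1000 + 8×100 + 4 = 5804 (decimal)
Convert 9 thousands, 6 hundreds, 2 tens, 2 ones (place-value notation) → 9×1000 + 6×100 + 2×10 + 2 = 9622 (decimal)
Compute 5804 - 9622 = -3818
-3818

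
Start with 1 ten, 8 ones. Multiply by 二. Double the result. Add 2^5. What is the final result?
Convert 1 ten, 8 ones (place-value notation) → 1×10 + 8 = 18 (decimal)
Start: 18
Convert 二 (Chinese numeral) → 2 (decimal)
18 × 2 = 36
36 × 2 = 72
Convert 2^5 (power) → 32 (decimal)
72 + 32 = 104
104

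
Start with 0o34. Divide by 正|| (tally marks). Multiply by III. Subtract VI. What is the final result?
Convert 0o34 (octal) → 3×8 + 4 = 28 (decimal)
Start: 28
Convert 正|| (tally marks) → 5 + 2 = 7 (decimal)
28 ÷ 7 = 4
Convert III (Roman numeral) → 1 + 1 + 1 = 3 (decimal)
4 × 3 = 12
Convert VI (Roman numeral) → 5 + 1 = 6 (decimal)
12 - 6 = 6
6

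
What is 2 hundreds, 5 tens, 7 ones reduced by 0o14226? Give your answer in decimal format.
Convert 2 hundreds, 5 tens, 7 ones (place-value notation) → 2×100 + 5×10 + 7 = 257 (decimal)
Convert 0o14226 (octal) → 1×4096 + 4×512 + 2×64 + 2×8 + 6 = 6294 (decimal)
Compute 257 - 6294 = -6037
-6037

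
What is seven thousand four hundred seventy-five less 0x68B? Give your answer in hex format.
Convert seven thousand four hundred seventy-five (English words) → 7×1000 + 4×100 + 75 = 7475 (decimal)
Convert 0x68B (hexadecimal) → 6×256 + 8×16 + 11 = 1675 (decimal)
Compute 7475 - 1675 = 5800
Convert 5800 (decimal) → 5800 = 1×4096 + 6×256 + 10×16 + 8 → 0x16A8 (hexadecimal)
0x16A8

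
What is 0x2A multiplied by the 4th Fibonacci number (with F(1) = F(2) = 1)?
Convert 0x2A (hexadecimal) → 2×16 + 10 = 42 (decimal)
Convert the 4th Fibonacci number (with F(1) = F(2) = 1) (Fibonacci index) → 1, 1, 2, 3 → 3 (decimal)
Compute 42 × 3 = 126
126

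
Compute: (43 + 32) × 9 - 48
Parentheses first: 43 + 32 = 75
Multiply: 75 × 9 = 675
Subtract: 675 - 48 = 627
627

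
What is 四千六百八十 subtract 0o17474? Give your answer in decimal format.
Convert 四千六百八十 (Chinese numeral) → 4×1000 + 6×100 + 8×10 = 4680 (decimal)
Convert 0o17474 (octal) → 1×4096 + 7×512 + 4×64 + 7×8 + 4 = 7996 (decimal)
Compute 4680 - 7996 = -3316
-3316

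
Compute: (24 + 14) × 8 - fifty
Convert fifty (English words) → 50 (decimal)
Expression in decimal: (24 + 14) × 8 - 50
Parentheses first: 24 + 14 = 38
Multiply: 38 × 8 = 304
Subtract: 304 - 50 = 254
254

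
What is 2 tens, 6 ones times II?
Convert 2 tens, 6 ones (place-value notation) → 2×10 + 6 = 26 (decimal)
Convert II (Roman numeral) → 1 + 1 = 2 (decimal)
Compute 26 × 2 = 52
52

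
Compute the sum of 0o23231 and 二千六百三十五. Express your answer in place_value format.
Convert 0o23231 (octal) → 2×4096 + 3×512 + 2×64 + 3×8 + 1 = 9881 (decimal)
Convert 二千六百三十五 (Chinese numeral) → 2×1000 + 6×100 + 3×10 + 5 = 2635 (decimal)
Compute 9881 + 2635 = 12516
Convert 12516 (decimal) → 12516 = 12×1000 + 5×100 + 1×10 + 6 → 12 thousands, 5 hundreds, 1 ten, 6 ones (place-value notation)
12 thousands, 5 hundreds, 1 ten, 6 ones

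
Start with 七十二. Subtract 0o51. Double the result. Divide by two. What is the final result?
Convert 七十二 (Chinese numeral) → 7×10 + 2 = 72 (decimal)
Start: 72
Convert 0o51 (octal) → 5×8 + 1 = 41 (decimal)
72 - 41 = 31
31 × 2 = 62
Convert two (English words) → 2 (decimal)
62 ÷ 2 = 31
31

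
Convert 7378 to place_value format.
Convert 7378 (decimal) → 7378 = 7×1000 + 3×100 + 7×10 + 8 → 7 thousands, 3 hundreds, 7 tens, 8 ones (place-value notation)
7 thousands, 3 hundreds, 7 tens, 8 ones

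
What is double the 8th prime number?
The 8th prime number = 19
Compute 19 × 2 = 38
38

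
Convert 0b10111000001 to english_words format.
Convert 0b10111000001 (binary) → 1024 + 256 + 128 + 64 + 1 = 1473 (decimal)
Convert 1473 (decimal) → 1473 = 1×1000 + 4×100 + 73 → one thousand four hundred seventy-three (English words)
one thousand four hundred seventy-three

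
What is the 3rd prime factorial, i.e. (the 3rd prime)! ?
Convert the 3rd prime (prime index) → 5 (decimal)
Compute 5! = 120
120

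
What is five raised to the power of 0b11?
Convert five (English words) → 5 (decimal)
Convert 0b11 (binary) → 2 + 1 = 3 (decimal)
Compute 5 ^ 3 = 125
125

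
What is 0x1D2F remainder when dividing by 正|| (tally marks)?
Convert 0x1D2F (hexadecimal) → 1×4096 + 13×256 + 2×16 + 15 = 7471 (decimal)
Convert 正|| (tally marks) → 5 + 2 = 7 (decimal)
Compute 7471 mod 7 = 2
2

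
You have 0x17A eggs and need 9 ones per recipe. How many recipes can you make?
Convert 0x17A (hexadecimal) → 1×256 + 7×16 + 10 = 378 (decimal)
Convert 9 ones (place-value notation) → 9 (decimal)
Compute 378 ÷ 9 = 42
42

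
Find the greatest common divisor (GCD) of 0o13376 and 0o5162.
Convert 0o13376 (octal) → 1×4096 + 3×512 + 3×64 + 7×8 + 6 = 5886 (decimal)
Convert 0o5162 (octal) → 5×512 + 1×64 + 6×8 + 2 = 2674 (decimal)
Compute gcd(5886, 2674) = 2
2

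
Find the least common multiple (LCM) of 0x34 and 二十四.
Convert 0x34 (hexadecimal) → 3×16 + 4 = 52 (decimal)
Convert 二十四 (Chinese numeral) → 2×10 + 4 = 24 (decimal)
Compute lcm(52, 24) = 312
312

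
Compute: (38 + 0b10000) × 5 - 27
Convert 0b10000 (binary) → 16 (decimal)
Expression in decimal: (38 + 16) × 5 - 27
Parentheses first: 38 + 16 = 54
Multiply: 54 × 5 = 270
Subtract: 270 - 27 = 243
243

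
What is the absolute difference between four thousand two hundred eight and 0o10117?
Convert four thousand two hundred eight (English words) → 4×1000 + 2×100 + 8 = 4208 (decimal)
Convert 0o10117 (octal) → 1×4096 + 1×64 + 1×8 + 7 = 4175 (decimal)
Compute |4208 - 4175| = 33
33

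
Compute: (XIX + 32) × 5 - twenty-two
Convert XIX (Roman numeral) → 10 + 9 = 19 (decimal)
Convert twenty-two (English words) → 22 (decimal)
Expression in decimal: (19 + 32) × 5 - 22
Parentheses first: 19 + 32 = 51
Multiply: 51 × 5 = 255
Subtract: 255 - 22 = 233
233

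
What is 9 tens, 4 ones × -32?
Convert 9 tens, 4 ones (place-value notation) → 9×10 + 4 = 94 (decimal)
Compute 94 × -32 = -3008
-3008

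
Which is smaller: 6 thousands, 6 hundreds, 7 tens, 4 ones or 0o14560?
Convert 6 thousands, 6 hundreds, 7 tens, 4 ones (place-value notation) → 6×1000 + 6×100 + 7×10 + 4 = 6674 (decimal)
Convert 0o14560 (octal) → 1×4096 + 4×512 + 5×64 + 6×8 = 6512 (decimal)
Compare 6674 vs 6512: smaller = 6512
6512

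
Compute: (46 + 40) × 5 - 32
Parentheses first: 46 + 40 = 86
Multiply: 86 × 5 = 430
Subtract: 430 - 32 = 398
398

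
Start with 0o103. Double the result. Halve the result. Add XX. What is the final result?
Convert 0o103 (octal) → 1×64 + 3 = 67 (decimal)
Start: 67
67 × 2 = 134
134 ÷ 2 = 67
Convert XX (Roman numeral) → 10 + 10 = 20 (decimal)
67 + 20 = 87
87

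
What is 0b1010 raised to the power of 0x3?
Convert 0b1010 (binary) → 8 + 2 = 10 (decimal)
Convert 0x3 (hexadecimal) → 3 (decimal)
Compute 10 ^ 3 = 1000
1000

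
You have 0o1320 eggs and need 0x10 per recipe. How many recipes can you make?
Convert 0o1320 (octal) → 1×512 + 3×64 + 2×8 = 720 (decimal)
Convert 0x10 (hexadecimal) → 1×16 = 16 (decimal)
Compute 720 ÷ 16 = 45
45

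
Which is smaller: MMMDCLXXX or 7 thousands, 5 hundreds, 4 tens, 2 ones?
Convert MMMDCLXXX (Roman numeral) → 1000 + 1000 + 1000 + 500 + 100 + 50 + 10 + 10 + 10 = 3680 (decimal)
Convert 7 thousands, 5 hundreds, 4 tens, 2 ones (place-value notation) → 7×1000 + 5×100 + 4×10 + 2 = 7542 (decimal)
Compare 3680 vs 7542: smaller = 3680
3680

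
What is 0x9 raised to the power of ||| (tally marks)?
Convert 0x9 (hexadecimal) → 9 (decimal)
Convert ||| (tally marks) → 3 (decimal)
Compute 9 ^ 3 = 729
729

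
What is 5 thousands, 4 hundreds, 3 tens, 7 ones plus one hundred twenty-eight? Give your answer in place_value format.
Convert 5 thousands, 4 hundreds, 3 tens, 7 ones (place-value notation) → 5×1000 + 4×100 + 3×10 + 7 = 5437 (decimal)
Convert one hundred twenty-eight (English words) → 1×100 + 28 = 128 (decimal)
Compute 5437 + 128 = 5565
Convert 5565 (decimal) → 5565 = 5×1000 + 5×100 + 6×10 + 5 → 5 thousands, 5 hundreds, 6 tens, 5 ones (place-value notation)
5 thousands, 5 hundreds, 6 tens, 5 ones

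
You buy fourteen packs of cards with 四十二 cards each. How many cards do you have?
Convert 四十二 (Chinese numeral) → 4×10 + 2 = 42 (decimal)
Convert fourteen (English words) → 14 (decimal)
Compute 42 × 14 = 588
588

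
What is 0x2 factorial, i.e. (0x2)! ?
Convert 0x2 (hexadecimal) → 2 (decimal)
Compute 2! = 2
2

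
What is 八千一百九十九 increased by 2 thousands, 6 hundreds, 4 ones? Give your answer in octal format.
Convert 八千一百九十九 (Chinese numeral) → 8×1000 + 1×100 + 9×10 + 9 = 8199 (decimal)
Convert 2 thousands, 6 hundreds, 4 ones (place-value notation) → 2×1000 + 6×100 + 4 = 2604 (decimal)
Compute 8199 + 2604 = 10803
Convert 10803 (decimal) → 10803 = 2×4096 + 5×512 + 6×8 + 3 → 0o25063 (octal)
0o25063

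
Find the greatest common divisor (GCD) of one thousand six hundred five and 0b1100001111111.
Convert one thousand six hundred five (English words) → 1×1000 + 6×100 + 5 = 1605 (decimal)
Convert 0b1100001111111 (binary) → 4096 + 2048 + 64 + 32 + 16 + 8 + 4 + 2 + 1 = 6271 (decimal)
Compute gcd(1605, 6271) = 1
1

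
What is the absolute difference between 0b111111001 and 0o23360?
Convert 0b111111001 (binary) → 256 + 128 + 64 + 32 + 16 + 8 + 1 = 505 (decimal)
Convert 0o23360 (octal) → 2×4096 + 3×512 + 3×64 + 6×8 = 9968 (decimal)
Compute |505 - 9968| = 9463
9463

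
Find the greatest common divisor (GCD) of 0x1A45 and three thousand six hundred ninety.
Convert 0x1A45 (hexadecimal) → 1×4096 + 10×256 + 4×16 + 5 = 6725 (decimal)
Convert three thousand six hundred ninety (English words) → 3×1000 + 6×100 + 90 = 3690 (decimal)
Compute gcd(6725, 3690) = 5
5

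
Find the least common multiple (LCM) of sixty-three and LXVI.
Convert sixty-three (English words) → 63 (decimal)
Convert LXVI (Roman numeral) → 50 + 10 + 5 + 1 = 66 (decimal)
Compute lcm(63, 66) = 1386
1386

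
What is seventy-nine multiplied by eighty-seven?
Convert seventy-nine (English words) → 79 (decimal)
Convert eighty-seven (English words) → 87 (decimal)
Compute 79 × 87 = 6873
6873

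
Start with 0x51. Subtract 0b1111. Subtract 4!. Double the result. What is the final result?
Convert 0x51 (hexadecimal) → 5×16 + 1 = 81 (decimal)
Start: 81
Convert 0b1111 (binary) → 8 + 4 + 2 + 1 = 15 (decimal)
81 - 15 = 66
Convert 4! (factorial) → 24 (decimal)
66 - 24 = 42
42 × 2 = 84
84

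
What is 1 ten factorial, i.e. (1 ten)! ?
Convert 1 ten (place-value notation) → 1×10 = 10 (decimal)
Compute 10! = 3628800
3628800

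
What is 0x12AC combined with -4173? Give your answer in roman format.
Convert 0x12AC (hexadecimal) → 1×4096 + 2×256 + 10×16 + 12 = 4780 (decimal)
Compute 4780 + -4173 = 607
Convert 607 (decimal) → 607 = 500 + 100 + 5 + 1 + 1 → DCVII (Roman numeral)
DCVII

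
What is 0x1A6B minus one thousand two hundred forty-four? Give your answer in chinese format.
Convert 0x1A6B (hexadecimal) → 1×4096 + 10×256 + 6×16 + 11 = 6763 (decimal)
Convert one thousand two hundred forty-four (English words) → 1×1000 + 2×100 + 44 = 1244 (decimal)
Compute 6763 - 1244 = 5519
Convert 5519 (decimal) → 5519 = 5×1000 + 5×100 + 1×10 + 9 → 五千五百一十九 (Chinese numeral)
五千五百一十九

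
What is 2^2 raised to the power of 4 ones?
Convert 2^2 (power) → 4 (decimal)
Convert 4 ones (place-value notation) → 4 (decimal)
Compute 4 ^ 4 = 256
256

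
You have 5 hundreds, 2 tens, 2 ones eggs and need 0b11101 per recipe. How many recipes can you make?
Convert 5 hundreds, 2 tens, 2 ones (place-value notation) → 5×100 + 2×10 + 2 = 522 (decimal)
Convert 0b11101 (binary) → 16 + 8 + 4 + 1 = 29 (decimal)
Compute 522 ÷ 29 = 18
18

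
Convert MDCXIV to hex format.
Convert MDCXIV (Roman numeral) → 1000 + 500 + 100 + 10 + 4 = 1614 (decimal)
Convert 1614 (decimal) → 1614 = 6×256 + 4×16 + 14 → 0x64E (hexadecimal)
0x64E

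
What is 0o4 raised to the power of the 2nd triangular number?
Convert 0o4 (octal) → 4 (decimal)
Convert the 2nd triangular number (triangular index) → 2×3/2 = 3 (decimal)
Compute 4 ^ 3 = 64
64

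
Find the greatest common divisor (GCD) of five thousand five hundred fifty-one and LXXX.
Convert five thousand five hundred fifty-one (English words) → 5×1000 + 5×100 + 51 = 5551 (decimal)
Convert LXXX (Roman numeral) → 50 + 10 + 10 + 10 = 80 (decimal)
Compute gcd(5551, 80) = 1
1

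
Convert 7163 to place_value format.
Convert 7163 (decimal) → 7163 = 7×1000 + 1×100 + 6×10 + 3 → 7 thousands, 1 hundred, 6 tens, 3 ones (place-value notation)
7 thousands, 1 hundred, 6 tens, 3 ones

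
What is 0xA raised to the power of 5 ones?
Convert 0xA (hexadecimal) → 10 (decimal)
Convert 5 ones (place-value notation) → 5 (decimal)
Compute 10 ^ 5 = 100000
100000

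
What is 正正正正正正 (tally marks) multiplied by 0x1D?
Convert 正正正正正正 (tally marks) → 5 + 5 + 5 + 5 + 5 + 5 = 30 (decimal)
Convert 0x1D (hexadecimal) → 1×16 + 13 = 29 (decimal)
Compute 30 × 29 = 870
870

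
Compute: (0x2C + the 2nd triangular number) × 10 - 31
Convert 0x2C (hexadecimal) → 2×16 + 12 = 44 (decimal)
Convert the 2nd triangular number (triangular index) → 2×3/2 = 3 (decimal)
Expression in decimal: (44 + 3) × 10 - 31
Parentheses first: 44 + 3 = 47
Multiply: 47 × 10 = 470
Subtract: 470 - 31 = 439
439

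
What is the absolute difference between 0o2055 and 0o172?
Convert 0o2055 (octal) → 2×512 + 5×8 + 5 = 1069 (decimal)
Convert 0o172 (octal) → 1×64 + 7×8 + 2 = 122 (decimal)
Compute |1069 - 122| = 947
947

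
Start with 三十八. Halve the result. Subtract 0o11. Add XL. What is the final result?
Convert 三十八 (Chinese numeral) → 3×10 + 8 = 38 (decimal)
Start: 38
38 ÷ 2 = 19
Convert 0o11 (octal) → 1×8 + 1 = 9 (decimal)
19 - 9 = 10
Convert XL (Roman numeral) → 40 (decimal)
10 + 40 = 50
50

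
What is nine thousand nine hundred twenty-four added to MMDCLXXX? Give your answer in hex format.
Convert nine thousand nine hundred twenty-four (English words) → 9×1000 + 9×100 + 24 = 9924 (decimal)
Convert MMDCLXXX (Roman numeral) → 1000 + 1000 + 500 + 100 + 50 + 10 + 10 + 10 = 2680 (decimal)
Compute 9924 + 2680 = 12604
Convert 12604 (decimal) → 12604 = 3×4096 + 1×256 + 3×16 + 12 → 0x313C (hexadecimal)
0x313C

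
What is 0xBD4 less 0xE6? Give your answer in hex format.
Convert 0xBD4 (hexadecimal) → 11×256 + 13×16 + 4 = 3028 (decimal)
Convert 0xE6 (hexadecimal) → 14×16 + 6 = 230 (decimal)
Compute 3028 - 230 = 2798
Convert 2798 (decimal) → 2798 = 10×256 + 14×16 + 14 → 0xAEE (hexadecimal)
0xAEE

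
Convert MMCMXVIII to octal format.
Convert MMCMXVIII (Roman numeral) → 1000 + 1000 + 900 + 10 + 5 + 1 + 1 + 1 = 2918 (decimal)
Convert 2918 (decimal) → 2918 = 5×512 + 5×64 + 4×8 + 6 → 0o5546 (octal)
0o5546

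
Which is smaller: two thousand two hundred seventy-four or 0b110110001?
Convert two thousand two hundred seventy-four (English words) → 2×1000 + 2×100 + 74 = 2274 (decimal)
Convert 0b110110001 (binary) → 256 + 128 + 32 + 16 + 1 = 433 (decimal)
Compare 2274 vs 433: smaller = 433
433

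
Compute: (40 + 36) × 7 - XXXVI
Convert XXXVI (Roman numeral) → 10 + 10 + 10 + 5 + 1 = 36 (decimal)
Expression in decimal: (40 + 36) × 7 - 36
Parentheses first: 40 + 36 = 76
Multiply: 76 × 7 = 532
Subtract: 532 - 36 = 496
496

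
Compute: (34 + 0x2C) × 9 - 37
Convert 0x2C (hexadecimal) → 2×16 + 12 = 44 (decimal)
Expression in decimal: (34 + 44) × 9 - 37
Parentheses first: 34 + 44 = 78
Multiply: 78 × 9 = 702
Subtract: 702 - 37 = 665
665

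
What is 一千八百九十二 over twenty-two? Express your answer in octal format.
Convert 一千八百九十二 (Chinese numeral) → 1×1000 + 8×100 + 9×10 + 2 = 1892 (decimal)
Convert twenty-two (English words) → 22 (decimal)
Compute 1892 ÷ 22 = 86
Convert 86 (decimal) → 86 = 1×64 + 2×8 + 6 → 0o126 (octal)
0o126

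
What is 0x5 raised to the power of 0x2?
Convert 0x5 (hexadecimal) → 5 (decimal)
Convert 0x2 (hexadecimal) → 2 (decimal)
Compute 5 ^ 2 = 25
25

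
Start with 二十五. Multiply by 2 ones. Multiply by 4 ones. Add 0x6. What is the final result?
Convert 二十五 (Chinese numeral) → 2×10 + 5 = 25 (decimal)
Start: 25
Convert 2 ones (place-value notation) → 2 (decimal)
25 × 2 = 50
Convert 4 ones (place-value notation) → 4 (decimal)
50 × 4 = 200
Convert 0x6 (hexadecimal) → 6 (decimal)
200 + 6 = 206
206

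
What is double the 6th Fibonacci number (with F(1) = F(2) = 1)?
The 6th Fibonacci number (with F(1) = F(2) = 1): 1, 1, 2, 3, 5, 8 → 8
Compute 8 × 2 = 16
16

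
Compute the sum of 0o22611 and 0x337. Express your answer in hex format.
Convert 0o22611 (octal) → 2×4096 + 2×512 + 6×64 + 1×8 + 1 = 9609 (decimal)
Convert 0x337 (hexadecimal) → 3×256 + 3×16 + 7 = 823 (decimal)
Compute 9609 + 823 = 10432
Convert 10432 (decimal) → 10432 = 2×4096 + 8×256 + 12×16 → 0x28C0 (hexadecimal)
0x28C0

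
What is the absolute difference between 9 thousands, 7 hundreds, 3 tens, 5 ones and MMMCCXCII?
Convert 9 thousands, 7 hundreds, 3 tens, 5 ones (place-value notation) → 9×1000 + 7×100 + 3×10 + 5 = 9735 (decimal)
Convert MMMCCXCII (Roman numeral) → 1000 + 1000 + 1000 + 100 + 100 + 90 + 1 + 1 = 3292 (decimal)
Compute |9735 - 3292| = 6443
6443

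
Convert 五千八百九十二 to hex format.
Convert 五千八百九十二 (Chinese numeral) → 5×1000 + 8×100 + 9×10 + 2 = 5892 (decimal)
Convert 5892 (decimal) → 5892 = 1×4096 + 7×256 + 4 → 0x1704 (hexadecimal)
0x1704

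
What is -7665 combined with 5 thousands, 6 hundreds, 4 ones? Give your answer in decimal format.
Convert 5 thousands, 6 hundreds, 4 ones (place-value notation) → 5×1000 + 6×100 + 4 = 5604 (decimal)
Compute -7665 + 5604 = -2061
-2061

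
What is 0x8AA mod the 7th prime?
Convert 0x8AA (hexadecimal) → 8×256 + 10×16 + 10 = 2218 (decimal)
Convert the 7th prime (prime index) → 17 (decimal)
Compute 2218 mod 17 = 8
8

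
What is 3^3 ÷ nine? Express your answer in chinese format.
Convert 3^3 (power) → 27 (decimal)
Convert nine (English words) → 9 (decimal)
Compute 27 ÷ 9 = 3
Convert 3 (decimal) → 三 (Chinese numeral)
三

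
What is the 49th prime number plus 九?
The 49th prime number = 227
Convert 九 (Chinese numeral) → 9 (decimal)
Compute 227 + 9 = 236
236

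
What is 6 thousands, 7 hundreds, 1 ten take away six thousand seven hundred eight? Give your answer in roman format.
Convert 6 thousands, 7 hundreds, 1 ten (place-value notation) → 6×1000 + 7×100 + 1×10 = 6710 (decimal)
Convert six thousand seven hundred eight (English words) → 6×1000 + 7×100 + 8 = 6708 (decimal)
Compute 6710 - 6708 = 2
Convert 2 (decimal) → 2 = 1 + 1 → II (Roman numeral)
II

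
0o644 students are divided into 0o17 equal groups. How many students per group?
Convert 0o644 (octal) → 6×64 + 4×8 + 4 = 420 (decimal)
Convert 0o17 (octal) → 1×8 + 7 = 15 (decimal)
Compute 420 ÷ 15 = 28
28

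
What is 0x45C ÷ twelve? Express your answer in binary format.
Convert 0x45C (hexadecimal) → 4×256 + 5×16 + 12 = 1116 (decimal)
Convert twelve (English words) → 12 (decimal)
Compute 1116 ÷ 12 = 93
Convert 93 (decimal) → 93 = 64 + 16 + 8 + 4 + 1 → 0b1011101 (binary)
0b1011101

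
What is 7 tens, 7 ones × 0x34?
Convert 7 tens, 7 ones (place-value notation) → 7×10 + 7 = 77 (decimal)
Convert 0x34 (hexadecimal) → 3×16 + 4 = 52 (decimal)
Compute 77 × 52 = 4004
4004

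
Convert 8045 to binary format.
Convert 8045 (decimal) → 8045 = 4096 + 2048 + 1024 + 512 + 256 + 64 + 32 + 8 + 4 + 1 → 0b1111101101101 (binary)
0b1111101101101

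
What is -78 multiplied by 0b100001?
Convert 0b100001 (binary) → 32 + 1 = 33 (decimal)
Compute -78 × 33 = -2574
-2574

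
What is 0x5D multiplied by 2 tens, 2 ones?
Convert 0x5D (hexadecimal) → 5×16 + 13 = 93 (decimal)
Convert 2 tens, 2 ones (place-value notation) → 2×10 + 2 = 22 (decimal)
Compute 93 × 22 = 2046
2046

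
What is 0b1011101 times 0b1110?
Convert 0b1011101 (binary) → 64 + 16 + 8 + 4 + 1 = 93 (decimal)
Convert 0b1110 (binary) → 8 + 4 + 2 = 14 (decimal)
Compute 93 × 14 = 1302
1302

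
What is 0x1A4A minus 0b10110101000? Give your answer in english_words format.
Convert 0x1A4A (hexadecimal) → 1×4096 + 10×256 + 4×16 + 10 = 6730 (decimal)
Convert 0b10110101000 (binary) → 1024 + 256 + 128 + 32 + 8 = 1448 (decimal)
Compute 6730 - 1448 = 5282
Convert 5282 (decimal) → 5282 = 5×1000 + 2×100 + 82 → five thousand two hundred eighty-two (English words)
five thousand two hundred eighty-two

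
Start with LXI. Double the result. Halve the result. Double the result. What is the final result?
Convert LXI (Roman numeral) → 50 + 10 + 1 = 61 (decimal)
Start: 61
61 × 2 = 122
122 ÷ 2 = 61
61 × 2 = 122
122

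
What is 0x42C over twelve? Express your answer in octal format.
Convert 0x42C (hexadecimal) → 4×256 + 2×16 + 12 = 1068 (decimal)
Convert twelve (English words) → 12 (decimal)
Compute 1068 ÷ 12 = 89
Convert 89 (decimal) → 89 = 1×64 + 3×8 + 1 → 0o131 (octal)
0o131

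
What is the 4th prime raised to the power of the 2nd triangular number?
Convert the 4th prime (prime index) → 7 (decimal)
Convert the 2nd triangular number (triangular index) → 2×3/2 = 3 (decimal)
Compute 7 ^ 3 = 343
343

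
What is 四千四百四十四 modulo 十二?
Convert 四千四百四十四 (Chinese numeral) → 4×1000 + 4×100 + 4×10 + 4 = 4444 (decimal)
Convert 十二 (Chinese numeral) → 1×10 + 2 = 12 (decimal)
Compute 4444 mod 12 = 4
4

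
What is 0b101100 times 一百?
Convert 0b101100 (binary) → 32 + 8 + 4 = 44 (decimal)
Convert 一百 (Chinese numeral) → 1×100 = 100 (decimal)
Compute 44 × 100 = 4400
4400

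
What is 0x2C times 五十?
Convert 0x2C (hexadecimal) → 2×16 + 12 = 44 (decimal)
Convert 五十 (Chinese numeral) → 5×10 = 50 (decimal)
Compute 44 × 50 = 2200
2200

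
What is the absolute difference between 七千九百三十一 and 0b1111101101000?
Convert 七千九百三十一 (Chinese numeral) → 7×1000 + 9×100 + 3×10 + 1 = 7931 (decimal)
Convert 0b1111101101000 (binary) → 4096 + 2048 + 1024 + 512 + 256 + 64 + 32 + 8 = 8040 (decimal)
Compute |7931 - 8040| = 109
109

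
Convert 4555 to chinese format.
Convert 4555 (decimal) → 4555 = 4×1000 + 5×100 + 5×10 + 5 → 四千五百五十五 (Chinese numeral)
四千五百五十五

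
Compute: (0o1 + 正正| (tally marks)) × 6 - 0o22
Convert 0o1 (octal) → 1 (decimal)
Convert 正正| (tally marks) → 5 + 5 + 1 = 11 (decimal)
Convert 0o22 (octal) → 2×8 + 2 = 18 (decimal)
Expression in decimal: (1 + 11) × 6 - 18
Parentheses first: 1 + 11 = 12
Multiply: 12 × 6 = 72
Subtract: 72 - 18 = 54
54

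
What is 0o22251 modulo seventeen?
Convert 0o22251 (octal) → 2×4096 + 2×512 + 2×64 + 5×8 + 1 = 9385 (decimal)
Convert seventeen (English words) → 17 (decimal)
Compute 9385 mod 17 = 1
1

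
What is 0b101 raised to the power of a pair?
Convert 0b101 (binary) → 4 + 1 = 5 (decimal)
Convert a pair (colloquial) → 2 (decimal)
Compute 5 ^ 2 = 25
25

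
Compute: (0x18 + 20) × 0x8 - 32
Convert 0x18 (hexadecimal) → 1×16 + 8 = 24 (decimal)
Convert 0x8 (hexadecimal) → 8 (decimal)
Expression in decimal: (24 + 20) × 8 - 32
Parentheses first: 24 + 20 = 44
Multiply: 44 × 8 = 352
Subtract: 352 - 32 = 320
320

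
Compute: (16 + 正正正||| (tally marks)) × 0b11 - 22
Convert 正正正||| (tally marks) → 5 + 5 + 5 + 3 = 18 (decimal)
Convert 0b11 (binary) → 2 + 1 = 3 (decimal)
Expression in decimal: (16 + 18) × 3 - 22
Parentheses first: 16 + 18 = 34
Multiply: 34 × 3 = 102
Subtract: 102 - 22 = 80
80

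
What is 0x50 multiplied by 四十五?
Convert 0x50 (hexadecimal) → 5×16 = 80 (decimal)
Convert 四十五 (Chinese numeral) → 4×10 + 5 = 45 (decimal)
Compute 80 × 45 = 3600
3600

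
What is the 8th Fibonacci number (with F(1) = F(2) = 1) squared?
The 8th Fibonacci number (with F(1) = F(2) = 1): 1, 1, 2, 3, 5, 8, 13, 21 → 21
Compute 21² = 21 × 21 = 441
441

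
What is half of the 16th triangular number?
The 16th triangular number = 16×17/2 = 136
Compute 136 ÷ 2 = 68
68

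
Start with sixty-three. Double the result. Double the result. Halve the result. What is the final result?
Convert sixty-three (English words) → 63 (decimal)
Start: 63
63 × 2 = 126
126 × 2 = 252
252 ÷ 2 = 126
126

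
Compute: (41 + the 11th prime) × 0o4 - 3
Convert the 11th prime (prime index) → 31 (decimal)
Convert 0o4 (octal) → 4 (decimal)
Expression in decimal: (41 + 31) × 4 - 3
Parentheses first: 41 + 31 = 72
Multiply: 72 × 4 = 288
Subtract: 288 - 3 = 285
285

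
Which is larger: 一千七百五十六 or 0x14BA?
Convert 一千七百五十六 (Chinese numeral) → 1×1000 + 7×100 + 5×10 + 6 = 1756 (decimal)
Convert 0x14BA (hexadecimal) → 1×4096 + 4×256 + 11×16 + 10 = 5306 (decimal)
Compare 1756 vs 5306: larger = 5306
5306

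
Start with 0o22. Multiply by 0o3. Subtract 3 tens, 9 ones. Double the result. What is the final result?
Convert 0o22 (octal) → 2×8 + 2 = 18 (decimal)
Start: 18
Convert 0o3 (octal) → 3 (decimal)
18 × 3 = 54
Convert 3 tens, 9 ones (place-value notation) → 3×10 + 9 = 39 (decimal)
54 - 39 = 15
15 × 2 = 30
30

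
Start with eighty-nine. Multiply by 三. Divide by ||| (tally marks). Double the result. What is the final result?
Convert eighty-nine (English words) → 89 (decimal)
Start: 89
Convert 三 (Chinese numeral) → 3 (decimal)
89 × 3 = 267
Convert ||| (tally marks) → 3 (decimal)
267 ÷ 3 = 89
89 × 2 = 178
178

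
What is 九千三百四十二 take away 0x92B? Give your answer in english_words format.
Convert 九千三百四十二 (Chinese numeral) → 9×1000 + 3×100 + 4×10 + 2 = 9342 (decimal)
Convert 0x92B (hexadecimal) → 9×256 + 2×16 + 11 = 2347 (decimal)
Compute 9342 - 2347 = 6995
Convert 6995 (decimal) → 6995 = 6×1000 + 9×100 + 95 → six thousand nine hundred ninety-five (English words)
six thousand nine hundred ninety-five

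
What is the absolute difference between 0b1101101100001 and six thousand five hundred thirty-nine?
Convert 0b1101101100001 (binary) → 4096 + 2048 + 512 + 256 + 64 + 32 + 1 = 7009 (decimal)
Convert six thousand five hundred thirty-nine (English words) → 6×1000 + 5×100 + 39 = 6539 (decimal)
Compute |7009 - 6539| = 470
470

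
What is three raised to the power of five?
Convert three (English words) → 3 (decimal)
Convert five (English words) → 5 (decimal)
Compute 3 ^ 5 = 243
243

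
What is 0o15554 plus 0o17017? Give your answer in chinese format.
Convert 0o15554 (octal) → 1×4096 + 5×512 + 5×64 + 5×8 + 4 = 7020 (decimal)
Convert 0o17017 (octal) → 1×4096 + 7×512 + 1×8 + 7 = 7695 (decimal)
Compute 7020 + 7695 = 14715
Convert 14715 (decimal) → 14715 = 1×10000 + 4×1000 + 7×100 + 1×10 + 5 → 一万四千七百一十五 (Chinese numeral)
一万四千七百一十五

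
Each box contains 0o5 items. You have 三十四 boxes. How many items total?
Convert 0o5 (octal) → 5 (decimal)
Convert 三十四 (Chinese numeral) → 3×10 + 4 = 34 (decimal)
Compute 5 × 34 = 170
170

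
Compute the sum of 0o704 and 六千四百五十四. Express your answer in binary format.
Convert 0o704 (octal) → 7×64 + 4 = 452 (decimal)
Convert 六千四百五十四 (Chinese numeral) → 6×1000 + 4×100 + 5×10 + 4 = 6454 (decimal)
Compute 452 + 6454 = 6906
Convert 6906 (decimal) → 6906 = 4096 + 2048 + 512 + 128 + 64 + 32 + 16 + 8 + 2 → 0b1101011111010 (binary)
0b1101011111010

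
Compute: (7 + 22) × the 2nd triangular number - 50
Convert the 2nd triangular number (triangular index) → 2×3/2 = 3 (decimal)
Expression in decimal: (7 + 22) × 3 - 50
Parentheses first: 7 + 22 = 29
Multiply: 29 × 3 = 87
Subtract: 87 - 50 = 37
37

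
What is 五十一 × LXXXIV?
Convert 五十一 (Chinese numeral) → 5×10 + 1 = 51 (decimal)
Convert LXXXIV (Roman numeral) → 50 + 10 + 10 + 10 + 4 = 84 (decimal)
Compute 51 × 84 = 4284
4284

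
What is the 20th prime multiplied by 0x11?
Convert the 20th prime (prime index) → 71 (decimal)
Convert 0x11 (hexadecimal) → 1×16 + 1 = 17 (decimal)
Compute 71 × 17 = 1207
1207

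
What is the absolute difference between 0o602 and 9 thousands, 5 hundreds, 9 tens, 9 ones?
Convert 0o602 (octal) → 6×64 + 2 = 386 (decimal)
Convert 9 thousands, 5 hundreds, 9 tens, 9 ones (place-value notation) → 9×1000 + 5×100 + 9×10 + 9 = 9599 (decimal)
Compute |386 - 9599| = 9213
9213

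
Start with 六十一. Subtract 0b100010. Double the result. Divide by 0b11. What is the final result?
Convert 六十一 (Chinese numeral) → 6×10 + 1 = 61 (decimal)
Start: 61
Convert 0b100010 (binary) → 32 + 2 = 34 (decimal)
61 - 34 = 27
27 × 2 = 54
Convert 0b11 (binary) → 2 + 1 = 3 (decimal)
54 ÷ 3 = 18
18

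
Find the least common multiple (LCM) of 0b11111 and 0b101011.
Convert 0b11111 (binary) → 16 + 8 + 4 + 2 + 1 = 31 (decimal)
Convert 0b101011 (binary) → 32 + 8 + 2 + 1 = 43 (decimal)
Compute lcm(31, 43) = 1333
1333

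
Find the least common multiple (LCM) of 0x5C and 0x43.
Convert 0x5C (hexadecimal) → 5×16 + 12 = 92 (decimal)
Convert 0x43 (hexadecimal) → 4×16 + 3 = 67 (decimal)
Compute lcm(92, 67) = 6164
6164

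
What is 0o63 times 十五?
Convert 0o63 (octal) → 6×8 + 3 = 51 (decimal)
Convert 十五 (Chinese numeral) → 1×10 + 5 = 15 (decimal)
Compute 51 × 15 = 765
765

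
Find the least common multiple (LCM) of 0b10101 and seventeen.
Convert 0b10101 (binary) → 16 + 4 + 1 = 21 (decimal)
Convert seventeen (English words) → 17 (decimal)
Compute lcm(21, 17) = 357
357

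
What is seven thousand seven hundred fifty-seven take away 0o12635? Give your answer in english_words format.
Convert seven thousand seven hundred fifty-seven (English words) → 7×1000 + 7×100 + 57 = 7757 (decimal)
Convert 0o12635 (octal) → 1×4096 + 2×512 + 6×64 + 3×8 + 5 = 5533 (decimal)
Compute 7757 - 5533 = 2224
Convert 2224 (decimal) → 2224 = 2×1000 + 2×100 + 24 → two thousand two hundred twenty-four (English words)
two thousand two hundred twenty-four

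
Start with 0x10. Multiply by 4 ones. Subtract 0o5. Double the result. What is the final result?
Convert 0x10 (hexadecimal) → 1×16 = 16 (decimal)
Start: 16
Convert 4 ones (place-value notation) → 4 (decimal)
16 × 4 = 64
Convert 0o5 (octal) → 5 (decimal)
64 - 5 = 59
59 × 2 = 118
118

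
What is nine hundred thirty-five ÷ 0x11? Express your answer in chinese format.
Convert nine hundred thirty-five (English words) → 9×100 + 35 = 935 (decimal)
Convert 0x11 (hexadecimal) → 1×16 + 1 = 17 (decimal)
Compute 935 ÷ 17 = 55
Convert 55 (decimal) → 55 = 5×10 + 5 → 五十五 (Chinese numeral)
五十五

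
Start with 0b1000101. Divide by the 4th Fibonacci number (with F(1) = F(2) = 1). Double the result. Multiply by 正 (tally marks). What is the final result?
Convert 0b1000101 (binary) → 64 + 4 + 1 = 69 (decimal)
Start: 69
Convert the 4th Fibonacci number (with F(1) = F(2) = 1) (Fibonacci index) → 1, 1, 2, 3 → 3 (decimal)
69 ÷ 3 = 23
23 × 2 = 46
Convert 正 (tally marks) → 5 (decimal)
46 × 5 = 230
230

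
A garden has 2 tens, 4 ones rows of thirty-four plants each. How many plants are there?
Convert thirty-four (English words) → 34 (decimal)
Convert 2 tens, 4 ones (place-value notation) → 2×10 + 4 = 24 (decimal)
Compute 34 × 24 = 816
816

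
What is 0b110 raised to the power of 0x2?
Convert 0b110 (binary) → 4 + 2 = 6 (decimal)
Convert 0x2 (hexadecimal) → 2 (decimal)
Compute 6 ^ 2 = 36
36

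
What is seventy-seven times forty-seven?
Convert seventy-seven (English words) → 77 (decimal)
Convert forty-seven (English words) → 47 (decimal)
Compute 77 × 47 = 3619
3619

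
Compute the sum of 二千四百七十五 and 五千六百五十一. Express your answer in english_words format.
Convert 二千四百七十五 (Chinese numeral) → 2×1000 + 4×100 + 7×10 + 5 = 2475 (decimal)
Convert 五千六百五十一 (Chinese numeral) → 5×1000 + 6×100 + 5×10 + 1 = 5651 (decimal)
Compute 2475 + 5651 = 8126
Convert 8126 (decimal) → 8126 = 8×1000 + 1×100 + 26 → eight thousand one hundred twenty-six (English words)
eight thousand one hundred twenty-six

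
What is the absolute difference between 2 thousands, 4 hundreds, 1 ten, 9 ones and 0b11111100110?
Convert 2 thousands, 4 hundreds, 1 ten, 9 ones (place-value notation) → 2×1000 + 4×100 + 1×10 + 9 = 2419 (decimal)
Convert 0b11111100110 (binary) → 1024 + 512 + 256 + 128 + 64 + 32 + 4 + 2 = 2022 (decimal)
Compute |2419 - 2022| = 397
397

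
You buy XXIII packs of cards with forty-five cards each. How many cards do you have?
Convert forty-five (English words) → 45 (decimal)
Convert XXIII (Roman numeral) → 10 + 10 + 1 + 1 + 1 = 23 (decimal)
Compute 45 × 23 = 1035
1035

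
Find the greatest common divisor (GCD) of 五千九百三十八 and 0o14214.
Convert 五千九百三十八 (Chinese numeral) → 5×1000 + 9×100 + 3×10 + 8 = 5938 (decimal)
Convert 0o14214 (octal) → 1×4096 + 4×512 + 2×64 + 1×8 + 4 = 6284 (decimal)
Compute gcd(5938, 6284) = 2
2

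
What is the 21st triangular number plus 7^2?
The 21st triangular number = 21×22/2 = 231
Convert 7^2 (power) → 49 (decimal)
Compute 231 + 49 = 280
280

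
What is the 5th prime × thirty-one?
Convert the 5th prime (prime index) → 11 (decimal)
Convert thirty-one (English words) → 31 (decimal)
Compute 11 × 31 = 341
341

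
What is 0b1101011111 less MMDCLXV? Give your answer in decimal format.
Convert 0b1101011111 (binary) → 512 + 256 + 64 + 16 + 8 + 4 + 2 + 1 = 863 (decimal)
Convert MMDCLXV (Roman numeral) → 1000 + 1000 + 500 + 100 + 50 + 10 + 5 = 2665 (decimal)
Compute 863 - 2665 = -1802
-1802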